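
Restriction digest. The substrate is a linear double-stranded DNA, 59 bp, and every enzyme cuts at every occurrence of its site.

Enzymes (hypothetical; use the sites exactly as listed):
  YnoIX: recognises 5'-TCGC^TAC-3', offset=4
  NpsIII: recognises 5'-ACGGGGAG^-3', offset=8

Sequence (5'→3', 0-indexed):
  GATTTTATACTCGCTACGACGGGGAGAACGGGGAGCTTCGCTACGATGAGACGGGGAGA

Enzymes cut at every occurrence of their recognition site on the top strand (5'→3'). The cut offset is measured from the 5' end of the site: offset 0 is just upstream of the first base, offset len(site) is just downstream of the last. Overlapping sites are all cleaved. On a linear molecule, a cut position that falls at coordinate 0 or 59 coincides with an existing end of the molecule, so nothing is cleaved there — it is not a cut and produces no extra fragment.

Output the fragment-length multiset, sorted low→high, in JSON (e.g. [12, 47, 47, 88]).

[1,6,9,12,14,17]

Per-enzyme occurrences:
  YnoIX TCGCTAC/4: at [10, 37] ⇒ [14, 41]
  NpsIII ACGGGGAG/8: at [18, 27, 50] ⇒ [26, 35, 58]

Pooled cuts: [14, 26, 35, 41, 58]

Fragments:
  [0,14): 14 bp
  [14,26): 12 bp
  [26,35): 9 bp
  [35,41): 6 bp
  [41,58): 17 bp
  [58,59): 1 bp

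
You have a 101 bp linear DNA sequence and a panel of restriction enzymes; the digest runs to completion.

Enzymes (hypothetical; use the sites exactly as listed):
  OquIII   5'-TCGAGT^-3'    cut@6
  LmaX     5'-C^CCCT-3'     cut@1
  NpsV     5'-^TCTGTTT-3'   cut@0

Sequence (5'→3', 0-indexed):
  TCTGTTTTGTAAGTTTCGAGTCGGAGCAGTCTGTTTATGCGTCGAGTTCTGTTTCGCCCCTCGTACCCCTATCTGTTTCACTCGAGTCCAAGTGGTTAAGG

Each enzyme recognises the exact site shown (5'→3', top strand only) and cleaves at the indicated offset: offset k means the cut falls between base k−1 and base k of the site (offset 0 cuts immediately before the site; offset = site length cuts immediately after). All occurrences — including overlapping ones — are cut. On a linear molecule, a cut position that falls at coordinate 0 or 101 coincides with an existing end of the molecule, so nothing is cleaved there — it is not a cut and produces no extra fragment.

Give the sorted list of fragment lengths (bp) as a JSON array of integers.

Per-enzyme occurrences:
  OquIII TCGAGT/6: at [15, 41, 81] ⇒ [21, 47, 87]
  LmaX CCCCT/1: at [56, 65] ⇒ [57, 66]
  NpsV TCTGTTT/0: at [0, 29, 47, 71] ⇒ [29, 47, 71] (position 0 is a terminus of the linear molecule — no cut)

Pooled cuts: [21, 29, 47, 57, 66, 71, 87]

Fragments:
  [0,21): 21 bp
  [21,29): 8 bp
  [29,47): 18 bp
  [47,57): 10 bp
  [57,66): 9 bp
  [66,71): 5 bp
  [71,87): 16 bp
  [87,101): 14 bp

[5,8,9,10,14,16,18,21]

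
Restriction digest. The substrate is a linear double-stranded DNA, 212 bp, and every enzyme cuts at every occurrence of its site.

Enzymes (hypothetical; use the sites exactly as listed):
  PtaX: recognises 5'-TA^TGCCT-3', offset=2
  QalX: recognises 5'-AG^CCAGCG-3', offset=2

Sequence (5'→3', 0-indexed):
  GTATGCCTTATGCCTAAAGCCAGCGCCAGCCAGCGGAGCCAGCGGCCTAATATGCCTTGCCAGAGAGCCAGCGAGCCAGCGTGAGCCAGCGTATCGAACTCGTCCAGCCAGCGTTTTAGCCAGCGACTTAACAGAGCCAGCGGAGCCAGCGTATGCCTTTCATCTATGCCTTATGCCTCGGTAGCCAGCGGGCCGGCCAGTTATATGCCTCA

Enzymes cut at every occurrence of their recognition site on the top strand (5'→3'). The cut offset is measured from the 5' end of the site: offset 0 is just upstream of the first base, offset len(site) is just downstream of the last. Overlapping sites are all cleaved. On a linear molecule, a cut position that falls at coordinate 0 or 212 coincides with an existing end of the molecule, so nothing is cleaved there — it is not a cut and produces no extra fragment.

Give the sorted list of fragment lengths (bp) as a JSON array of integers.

[3,7,7,7,8,8,9,9,9,10,10,11,12,13,14,15,17,21,22]

Scan for sites:
  PtaX TATGCCT/2: at [1, 8, 50, 151, 164, 171, 203] ⇒ [3, 10, 52, 153, 166, 173, 205]
  QalX AGCCAGCG/2: at [17, 27, 36, 65, 73, 83, 105, 117, 134, 143, 182] ⇒ [19, 29, 38, 67, 75, 85, 107, 119, 136, 145, 184]

Pooled cuts: [3, 10, 19, 29, 38, 52, 67, 75, 85, 107, 119, 136, 145, 153, 166, 173, 184, 205]

Fragment lengths:
  [0,3): 3 bp
  [3,10): 7 bp
  [10,19): 9 bp
  [19,29): 10 bp
  [29,38): 9 bp
  [38,52): 14 bp
  [52,67): 15 bp
  [67,75): 8 bp
  [75,85): 10 bp
  [85,107): 22 bp
  [107,119): 12 bp
  [119,136): 17 bp
  [136,145): 9 bp
  [145,153): 8 bp
  [153,166): 13 bp
  [166,173): 7 bp
  [173,184): 11 bp
  [184,205): 21 bp
  [205,212): 7 bp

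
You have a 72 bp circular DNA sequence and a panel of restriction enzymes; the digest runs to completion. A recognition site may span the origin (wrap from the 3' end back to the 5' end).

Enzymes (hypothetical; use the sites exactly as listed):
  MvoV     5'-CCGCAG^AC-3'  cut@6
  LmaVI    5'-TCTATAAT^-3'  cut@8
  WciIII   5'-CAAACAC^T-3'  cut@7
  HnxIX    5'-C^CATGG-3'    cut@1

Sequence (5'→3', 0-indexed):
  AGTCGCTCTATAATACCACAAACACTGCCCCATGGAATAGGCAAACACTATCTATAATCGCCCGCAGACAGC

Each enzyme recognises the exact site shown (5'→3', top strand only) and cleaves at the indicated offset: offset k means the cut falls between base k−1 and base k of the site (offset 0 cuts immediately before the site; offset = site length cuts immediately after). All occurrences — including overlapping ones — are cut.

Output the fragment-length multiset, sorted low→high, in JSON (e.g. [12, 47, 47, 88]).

[5,9,10,11,18,19]

Scan for sites:
  MvoV (CCGCAGAC, off=6): starts [61] → cuts [67]
  LmaVI (TCTATAAT, off=8): starts [6, 50] → cuts [14, 58]
  WciIII (CAAACACT, off=7): starts [18, 41] → cuts [25, 48]
  HnxIX (CCATGG, off=1): starts [29] → cuts [30]

All cut coordinates (distinct, sorted): [14, 25, 30, 48, 58, 67]

Fragment lengths:
  14→25: 11 bp
  25→30: 5 bp
  30→48: 18 bp
  48→58: 10 bp
  58→67: 9 bp
  67→14 (wrap): 72-67+14 = 19 bp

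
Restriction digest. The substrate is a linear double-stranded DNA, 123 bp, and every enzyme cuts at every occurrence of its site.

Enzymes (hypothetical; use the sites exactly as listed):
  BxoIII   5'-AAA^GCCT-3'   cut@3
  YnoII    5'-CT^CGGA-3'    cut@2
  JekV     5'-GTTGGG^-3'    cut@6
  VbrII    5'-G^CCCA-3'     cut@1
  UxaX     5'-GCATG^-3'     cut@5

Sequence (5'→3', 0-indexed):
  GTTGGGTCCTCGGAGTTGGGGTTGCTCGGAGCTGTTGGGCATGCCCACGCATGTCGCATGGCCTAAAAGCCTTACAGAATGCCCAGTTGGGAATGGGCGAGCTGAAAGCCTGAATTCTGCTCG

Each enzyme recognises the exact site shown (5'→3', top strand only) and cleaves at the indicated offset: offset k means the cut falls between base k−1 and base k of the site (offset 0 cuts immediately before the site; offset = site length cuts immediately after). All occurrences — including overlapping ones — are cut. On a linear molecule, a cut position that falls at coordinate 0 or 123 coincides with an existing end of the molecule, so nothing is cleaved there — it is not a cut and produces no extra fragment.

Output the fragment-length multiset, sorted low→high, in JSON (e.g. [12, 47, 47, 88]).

Site scan:
  BxoIII AAAGCCT/3: at [65, 104] ⇒ [68, 107]
  YnoII CTCGGA/2: at [8, 24] ⇒ [10, 26]
  JekV GTTGGG/6: at [0, 14, 33, 85] ⇒ [6, 20, 39, 91]
  VbrII GCCCA/1: at [42, 80] ⇒ [43, 81]
  UxaX GCATG/5: at [38, 48, 55] ⇒ [43, 53, 60]

All cut coordinates (distinct, sorted): [6, 10, 20, 26, 39, 43, 53, 60, 68, 81, 91, 107]

Fragment lengths:
  [0,6): 6 bp
  [6,10): 4 bp
  [10,20): 10 bp
  [20,26): 6 bp
  [26,39): 13 bp
  [39,43): 4 bp
  [43,53): 10 bp
  [53,60): 7 bp
  [60,68): 8 bp
  [68,81): 13 bp
  [81,91): 10 bp
  [91,107): 16 bp
  [107,123): 16 bp

[4,4,6,6,7,8,10,10,10,13,13,16,16]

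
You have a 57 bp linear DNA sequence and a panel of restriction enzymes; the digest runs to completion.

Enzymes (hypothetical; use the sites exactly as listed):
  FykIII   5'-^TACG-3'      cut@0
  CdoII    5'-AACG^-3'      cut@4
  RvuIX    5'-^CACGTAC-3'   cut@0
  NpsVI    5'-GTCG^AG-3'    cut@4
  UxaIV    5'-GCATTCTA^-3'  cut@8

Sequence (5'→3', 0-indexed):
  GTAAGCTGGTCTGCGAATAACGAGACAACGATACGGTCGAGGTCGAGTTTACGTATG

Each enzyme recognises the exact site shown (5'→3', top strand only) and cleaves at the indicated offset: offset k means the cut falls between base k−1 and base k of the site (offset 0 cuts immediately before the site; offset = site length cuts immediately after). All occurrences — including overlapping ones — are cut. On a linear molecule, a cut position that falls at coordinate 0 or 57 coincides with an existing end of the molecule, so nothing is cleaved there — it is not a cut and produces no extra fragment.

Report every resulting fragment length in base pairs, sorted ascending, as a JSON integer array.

[1,4,6,8,8,8,22]

Scan for sites:
  FykIII TACG/0: at [31, 49] ⇒ [31, 49]
  CdoII AACG/4: at [18, 26] ⇒ [22, 30]
  RvuIX (CACGTAC, off=0): no sites
  NpsVI GTCGAG/4: at [35, 41] ⇒ [39, 45]
  UxaIV (GCATTCTA, off=8): no sites

All cut coordinates (distinct, sorted): [22, 30, 31, 39, 45, 49]

Fragment lengths:
  [0,22): 22 bp
  [22,30): 8 bp
  [30,31): 1 bp
  [31,39): 8 bp
  [39,45): 6 bp
  [45,49): 4 bp
  [49,57): 8 bp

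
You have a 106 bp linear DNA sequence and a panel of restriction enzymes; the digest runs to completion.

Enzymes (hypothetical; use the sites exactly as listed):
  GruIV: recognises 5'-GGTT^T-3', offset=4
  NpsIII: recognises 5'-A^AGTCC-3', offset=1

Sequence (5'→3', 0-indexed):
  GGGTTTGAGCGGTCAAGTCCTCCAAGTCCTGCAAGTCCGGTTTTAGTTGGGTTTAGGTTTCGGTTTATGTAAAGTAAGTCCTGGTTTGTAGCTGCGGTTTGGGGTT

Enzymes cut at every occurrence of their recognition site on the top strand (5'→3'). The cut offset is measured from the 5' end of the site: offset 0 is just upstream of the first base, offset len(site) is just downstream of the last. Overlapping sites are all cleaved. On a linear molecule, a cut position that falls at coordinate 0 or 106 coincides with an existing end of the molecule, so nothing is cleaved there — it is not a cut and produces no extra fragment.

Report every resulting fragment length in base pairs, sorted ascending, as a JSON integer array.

[5,6,6,7,9,9,9,10,10,11,11,13]

Per-enzyme occurrences:
  GruIV GGTTT/4: at [1, 38, 49, 55, 61, 82, 95] ⇒ [5, 42, 53, 59, 65, 86, 99]
  NpsIII AAGTCC/1: at [14, 23, 32, 75] ⇒ [15, 24, 33, 76]

Pooled cuts: [5, 15, 24, 33, 42, 53, 59, 65, 76, 86, 99]

Fragment lengths:
  [0,5): 5 bp
  [5,15): 10 bp
  [15,24): 9 bp
  [24,33): 9 bp
  [33,42): 9 bp
  [42,53): 11 bp
  [53,59): 6 bp
  [59,65): 6 bp
  [65,76): 11 bp
  [76,86): 10 bp
  [86,99): 13 bp
  [99,106): 7 bp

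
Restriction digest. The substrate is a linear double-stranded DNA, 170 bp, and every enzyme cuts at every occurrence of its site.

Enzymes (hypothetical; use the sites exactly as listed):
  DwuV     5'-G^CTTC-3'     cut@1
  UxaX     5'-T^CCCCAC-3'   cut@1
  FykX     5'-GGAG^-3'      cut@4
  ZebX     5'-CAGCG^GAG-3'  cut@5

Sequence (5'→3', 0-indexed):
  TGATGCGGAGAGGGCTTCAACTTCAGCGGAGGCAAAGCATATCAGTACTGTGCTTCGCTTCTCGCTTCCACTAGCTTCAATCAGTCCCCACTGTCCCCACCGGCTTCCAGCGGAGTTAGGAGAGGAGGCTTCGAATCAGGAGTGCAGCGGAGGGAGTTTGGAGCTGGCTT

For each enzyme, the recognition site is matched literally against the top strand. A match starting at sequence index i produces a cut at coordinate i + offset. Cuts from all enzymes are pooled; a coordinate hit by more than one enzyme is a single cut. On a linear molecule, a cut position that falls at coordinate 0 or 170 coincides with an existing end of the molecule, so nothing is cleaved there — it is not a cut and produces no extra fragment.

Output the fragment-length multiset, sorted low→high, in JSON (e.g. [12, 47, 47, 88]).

[1,3,3,3,4,4,5,5,7,7,7,7,7,9,9,9,10,10,11,14,14,21]

Per-enzyme occurrences:
  DwuV GCTTC/1: at [13, 51, 56, 63, 73, 102, 127] ⇒ [14, 52, 57, 64, 74, 103, 128]
  UxaX TCCCCAC/1: at [84, 93] ⇒ [85, 94]
  FykX GGAG/4: at [6, 27, 111, 118, 123, 138, 148, 152, 159] ⇒ [10, 31, 115, 122, 127, 142, 152, 156, 163]
  ZebX CAGCGGAG/5: at [23, 107, 144] ⇒ [28, 112, 149]

Pooled cuts: [10, 14, 28, 31, 52, 57, 64, 74, 85, 94, 103, 112, 115, 122, 127, 128, 142, 149, 152, 156, 163]

Fragments:
  [0,10): 10 bp
  [10,14): 4 bp
  [14,28): 14 bp
  [28,31): 3 bp
  [31,52): 21 bp
  [52,57): 5 bp
  [57,64): 7 bp
  [64,74): 10 bp
  [74,85): 11 bp
  [85,94): 9 bp
  [94,103): 9 bp
  [103,112): 9 bp
  [112,115): 3 bp
  [115,122): 7 bp
  [122,127): 5 bp
  [127,128): 1 bp
  [128,142): 14 bp
  [142,149): 7 bp
  [149,152): 3 bp
  [152,156): 4 bp
  [156,163): 7 bp
  [163,170): 7 bp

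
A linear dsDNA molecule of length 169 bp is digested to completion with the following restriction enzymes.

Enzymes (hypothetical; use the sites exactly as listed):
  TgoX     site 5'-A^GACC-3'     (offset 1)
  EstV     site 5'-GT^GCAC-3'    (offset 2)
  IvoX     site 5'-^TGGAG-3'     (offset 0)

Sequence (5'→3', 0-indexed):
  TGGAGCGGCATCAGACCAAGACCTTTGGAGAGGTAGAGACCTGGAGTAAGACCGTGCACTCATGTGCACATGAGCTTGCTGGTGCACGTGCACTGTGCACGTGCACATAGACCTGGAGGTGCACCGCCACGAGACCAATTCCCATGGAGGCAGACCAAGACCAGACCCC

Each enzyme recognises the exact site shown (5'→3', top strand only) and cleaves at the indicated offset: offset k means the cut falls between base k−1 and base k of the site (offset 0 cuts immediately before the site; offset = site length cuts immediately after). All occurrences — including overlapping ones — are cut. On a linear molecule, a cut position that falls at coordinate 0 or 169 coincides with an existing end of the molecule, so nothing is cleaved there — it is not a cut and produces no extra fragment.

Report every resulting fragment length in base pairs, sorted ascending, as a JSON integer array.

[4,4,5,6,6,6,6,6,6,6,7,7,7,8,8,10,12,12,12,13,18]

Per-enzyme occurrences:
  TgoX (AGACC, off=1): starts [12, 18, 36, 48, 108, 131, 151, 157, 162] → cuts [13, 19, 37, 49, 109, 132, 152, 158, 163]
  EstV (GTGCAC, off=2): starts [53, 63, 81, 87, 94, 100, 118] → cuts [55, 65, 83, 89, 96, 102, 120]
  IvoX (TGGAG, off=0): starts [0, 25, 41, 113, 144] → cuts [25, 41, 113, 144] (position 0 is a terminus of the linear molecule — no cut)

Pooled cuts: [13, 19, 25, 37, 41, 49, 55, 65, 83, 89, 96, 102, 109, 113, 120, 132, 144, 152, 158, 163]

Fragment lengths:
  [0,13): 13 bp
  [13,19): 6 bp
  [19,25): 6 bp
  [25,37): 12 bp
  [37,41): 4 bp
  [41,49): 8 bp
  [49,55): 6 bp
  [55,65): 10 bp
  [65,83): 18 bp
  [83,89): 6 bp
  [89,96): 7 bp
  [96,102): 6 bp
  [102,109): 7 bp
  [109,113): 4 bp
  [113,120): 7 bp
  [120,132): 12 bp
  [132,144): 12 bp
  [144,152): 8 bp
  [152,158): 6 bp
  [158,163): 5 bp
  [163,169): 6 bp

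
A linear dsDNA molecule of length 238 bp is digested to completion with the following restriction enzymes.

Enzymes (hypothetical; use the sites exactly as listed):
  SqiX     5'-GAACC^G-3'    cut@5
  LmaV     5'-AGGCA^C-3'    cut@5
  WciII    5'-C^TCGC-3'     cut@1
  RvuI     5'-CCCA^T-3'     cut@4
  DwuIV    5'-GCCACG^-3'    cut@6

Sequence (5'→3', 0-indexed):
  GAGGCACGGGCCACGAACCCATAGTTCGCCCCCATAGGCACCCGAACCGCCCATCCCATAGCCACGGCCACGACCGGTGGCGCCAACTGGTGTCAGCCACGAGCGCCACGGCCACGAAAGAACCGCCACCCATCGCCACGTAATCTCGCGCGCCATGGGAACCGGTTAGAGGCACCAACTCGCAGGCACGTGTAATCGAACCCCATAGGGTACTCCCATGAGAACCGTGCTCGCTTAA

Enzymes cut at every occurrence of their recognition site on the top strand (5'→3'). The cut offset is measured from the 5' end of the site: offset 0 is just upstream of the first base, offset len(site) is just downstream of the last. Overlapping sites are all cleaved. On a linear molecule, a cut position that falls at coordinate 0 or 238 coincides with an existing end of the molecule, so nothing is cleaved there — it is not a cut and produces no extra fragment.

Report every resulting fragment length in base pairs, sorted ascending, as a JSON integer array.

[4,5,5,5,5,6,6,6,6,6,8,8,8,8,8,8,8,9,9,9,11,13,13,17,18,29]

Per-enzyme occurrences:
  SqiX GAACCG/5: at [43, 119, 158, 221] ⇒ [48, 124, 163, 226]
  LmaV AGGCAC/5: at [1, 35, 169, 183] ⇒ [6, 40, 174, 188]
  WciII CTCGC/1: at [144, 178, 229] ⇒ [145, 179, 230]
  RvuI CCCAT/4: at [17, 30, 49, 54, 128, 201, 214] ⇒ [21, 34, 53, 58, 132, 205, 218]
  DwuIV GCCACG/6: at [9, 60, 66, 95, 104, 110, 134] ⇒ [15, 66, 72, 101, 110, 116, 140]

Pooled cuts: [6, 15, 21, 34, 40, 48, 53, 58, 66, 72, 101, 110, 116, 124, 132, 140, 145, 163, 174, 179, 188, 205, 218, 226, 230]

Fragment lengths:
  [0,6): 6 bp
  [6,15): 9 bp
  [15,21): 6 bp
  [21,34): 13 bp
  [34,40): 6 bp
  [40,48): 8 bp
  [48,53): 5 bp
  [53,58): 5 bp
  [58,66): 8 bp
  [66,72): 6 bp
  [72,101): 29 bp
  [101,110): 9 bp
  [110,116): 6 bp
  [116,124): 8 bp
  [124,132): 8 bp
  [132,140): 8 bp
  [140,145): 5 bp
  [145,163): 18 bp
  [163,174): 11 bp
  [174,179): 5 bp
  [179,188): 9 bp
  [188,205): 17 bp
  [205,218): 13 bp
  [218,226): 8 bp
  [226,230): 4 bp
  [230,238): 8 bp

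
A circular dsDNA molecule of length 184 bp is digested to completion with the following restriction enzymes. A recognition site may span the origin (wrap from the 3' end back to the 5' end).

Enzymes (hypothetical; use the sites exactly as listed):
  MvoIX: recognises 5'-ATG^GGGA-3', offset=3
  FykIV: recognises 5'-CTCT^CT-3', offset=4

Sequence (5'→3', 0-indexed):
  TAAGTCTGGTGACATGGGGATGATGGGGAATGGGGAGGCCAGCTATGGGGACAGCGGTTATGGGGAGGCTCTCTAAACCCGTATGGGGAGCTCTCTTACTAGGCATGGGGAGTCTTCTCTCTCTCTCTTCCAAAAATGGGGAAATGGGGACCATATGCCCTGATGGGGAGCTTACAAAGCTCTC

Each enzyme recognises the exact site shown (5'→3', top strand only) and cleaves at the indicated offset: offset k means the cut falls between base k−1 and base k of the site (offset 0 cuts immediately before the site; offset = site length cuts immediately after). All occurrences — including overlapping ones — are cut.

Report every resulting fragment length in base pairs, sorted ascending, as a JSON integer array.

Per-enzyme occurrences:
  MvoIX (ATGGGGA, off=3): starts [13, 22, 29, 44, 59, 82, 104, 135, 143, 162] → cuts [16, 25, 32, 47, 62, 85, 107, 138, 146, 165]
  FykIV (CTCTCT, off=4): starts [68, 90, 116, 118, 120, 122, 179] → cuts [72, 94, 120, 122, 124, 126, 183]

All cut coordinates (distinct, sorted): [16, 25, 32, 47, 62, 72, 85, 94, 107, 120, 122, 124, 126, 138, 146, 165, 183]

Fragments:
  16→25: 9 bp
  25→32: 7 bp
  32→47: 15 bp
  47→62: 15 bp
  62→72: 10 bp
  72→85: 13 bp
  85→94: 9 bp
  94→107: 13 bp
  107→120: 13 bp
  120→122: 2 bp
  122→124: 2 bp
  124→126: 2 bp
  126→138: 12 bp
  138→146: 8 bp
  146→165: 19 bp
  165→183: 18 bp
  183→16 (wrap): 184-183+16 = 17 bp

[2,2,2,7,8,9,9,10,12,13,13,13,15,15,17,18,19]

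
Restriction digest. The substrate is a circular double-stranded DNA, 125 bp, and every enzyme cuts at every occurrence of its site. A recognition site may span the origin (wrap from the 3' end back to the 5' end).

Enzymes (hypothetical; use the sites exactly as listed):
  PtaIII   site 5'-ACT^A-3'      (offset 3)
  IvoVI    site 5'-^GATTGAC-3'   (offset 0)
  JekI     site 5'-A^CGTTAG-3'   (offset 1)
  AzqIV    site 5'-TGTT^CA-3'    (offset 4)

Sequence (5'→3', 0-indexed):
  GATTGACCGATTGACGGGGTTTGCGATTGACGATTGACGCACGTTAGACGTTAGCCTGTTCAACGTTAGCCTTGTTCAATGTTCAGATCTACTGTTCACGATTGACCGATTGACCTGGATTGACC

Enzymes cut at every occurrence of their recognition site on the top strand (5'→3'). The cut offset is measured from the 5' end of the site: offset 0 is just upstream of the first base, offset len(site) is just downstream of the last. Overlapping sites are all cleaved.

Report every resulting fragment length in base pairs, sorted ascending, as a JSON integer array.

Per-enzyme occurrences:
  PtaIII (ACTA, off=3): no sites
  IvoVI (GATTGAC, off=0): starts [0, 8, 24, 31, 99, 107, 117] → cuts [0, 8, 24, 31, 99, 107, 117]
  JekI (ACGTTAG, off=1): starts [40, 47, 62] → cuts [41, 48, 63]
  AzqIV (TGTTCA, off=4): starts [56, 72, 79, 92] → cuts [60, 76, 83, 96]

Pooled cuts: [0, 8, 24, 31, 41, 48, 60, 63, 76, 83, 96, 99, 107, 117]

Fragment lengths:
  0→8: 8 bp
  8→24: 16 bp
  24→31: 7 bp
  31→41: 10 bp
  41→48: 7 bp
  48→60: 12 bp
  60→63: 3 bp
  63→76: 13 bp
  76→83: 7 bp
  83→96: 13 bp
  96→99: 3 bp
  99→107: 8 bp
  107→117: 10 bp
  117→0 (wrap): 125-117+0 = 8 bp

[3,3,7,7,7,8,8,8,10,10,12,13,13,16]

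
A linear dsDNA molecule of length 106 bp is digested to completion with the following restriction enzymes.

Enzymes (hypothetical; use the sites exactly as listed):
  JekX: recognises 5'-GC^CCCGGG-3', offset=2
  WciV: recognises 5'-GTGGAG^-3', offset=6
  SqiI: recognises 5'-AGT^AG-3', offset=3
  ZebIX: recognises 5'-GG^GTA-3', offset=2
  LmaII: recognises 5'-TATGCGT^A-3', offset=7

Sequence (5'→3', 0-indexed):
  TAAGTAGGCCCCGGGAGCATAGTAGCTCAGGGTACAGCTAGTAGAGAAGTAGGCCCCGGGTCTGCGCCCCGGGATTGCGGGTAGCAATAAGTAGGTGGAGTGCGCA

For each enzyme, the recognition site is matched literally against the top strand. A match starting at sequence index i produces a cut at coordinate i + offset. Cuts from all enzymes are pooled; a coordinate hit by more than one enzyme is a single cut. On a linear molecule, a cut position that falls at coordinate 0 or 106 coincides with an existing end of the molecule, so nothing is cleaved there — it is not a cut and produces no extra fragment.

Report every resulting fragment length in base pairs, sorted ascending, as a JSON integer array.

Site scan:
  JekX (GCCCCGGG, off=2): starts [7, 52, 65] → cuts [9, 54, 67]
  WciV (GTGGAG, off=6): starts [94] → cuts [100]
  SqiI (AGTAG, off=3): starts [2, 20, 39, 47, 89] → cuts [5, 23, 42, 50, 92]
  ZebIX (GGGTA, off=2): starts [29, 78] → cuts [31, 80]
  LmaII (TATGCGTA, off=7): no sites

All cut coordinates (distinct, sorted): [5, 9, 23, 31, 42, 50, 54, 67, 80, 92, 100]

Fragment lengths:
  [0,5): 5 bp
  [5,9): 4 bp
  [9,23): 14 bp
  [23,31): 8 bp
  [31,42): 11 bp
  [42,50): 8 bp
  [50,54): 4 bp
  [54,67): 13 bp
  [67,80): 13 bp
  [80,92): 12 bp
  [92,100): 8 bp
  [100,106): 6 bp

[4,4,5,6,8,8,8,11,12,13,13,14]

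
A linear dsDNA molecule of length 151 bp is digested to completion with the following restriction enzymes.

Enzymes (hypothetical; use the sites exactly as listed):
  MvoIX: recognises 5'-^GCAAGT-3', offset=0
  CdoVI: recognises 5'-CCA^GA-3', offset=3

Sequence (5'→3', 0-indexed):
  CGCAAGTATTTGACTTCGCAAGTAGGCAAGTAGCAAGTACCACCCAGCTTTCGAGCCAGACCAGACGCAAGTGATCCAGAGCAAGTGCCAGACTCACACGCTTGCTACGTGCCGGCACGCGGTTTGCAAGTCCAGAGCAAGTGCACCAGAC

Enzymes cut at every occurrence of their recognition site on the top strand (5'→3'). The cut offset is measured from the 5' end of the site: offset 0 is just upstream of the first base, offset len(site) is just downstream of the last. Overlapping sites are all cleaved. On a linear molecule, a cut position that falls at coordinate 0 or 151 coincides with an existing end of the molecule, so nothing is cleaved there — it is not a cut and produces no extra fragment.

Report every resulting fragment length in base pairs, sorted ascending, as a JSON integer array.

Site scan:
  MvoIX (GCAAGT, off=0): starts [1, 17, 25, 32, 66, 80, 125, 136] → cuts [1, 17, 25, 32, 66, 80, 125, 136]
  CdoVI (CCAGA, off=3): starts [55, 60, 75, 87, 131, 145] → cuts [58, 63, 78, 90, 134, 148]

All cut coordinates (distinct, sorted): [1, 17, 25, 32, 58, 63, 66, 78, 80, 90, 125, 134, 136, 148]

Fragments:
  [0,1): 1 bp
  [1,17): 16 bp
  [17,25): 8 bp
  [25,32): 7 bp
  [32,58): 26 bp
  [58,63): 5 bp
  [63,66): 3 bp
  [66,78): 12 bp
  [78,80): 2 bp
  [80,90): 10 bp
  [90,125): 35 bp
  [125,134): 9 bp
  [134,136): 2 bp
  [136,148): 12 bp
  [148,151): 3 bp

[1,2,2,3,3,5,7,8,9,10,12,12,16,26,35]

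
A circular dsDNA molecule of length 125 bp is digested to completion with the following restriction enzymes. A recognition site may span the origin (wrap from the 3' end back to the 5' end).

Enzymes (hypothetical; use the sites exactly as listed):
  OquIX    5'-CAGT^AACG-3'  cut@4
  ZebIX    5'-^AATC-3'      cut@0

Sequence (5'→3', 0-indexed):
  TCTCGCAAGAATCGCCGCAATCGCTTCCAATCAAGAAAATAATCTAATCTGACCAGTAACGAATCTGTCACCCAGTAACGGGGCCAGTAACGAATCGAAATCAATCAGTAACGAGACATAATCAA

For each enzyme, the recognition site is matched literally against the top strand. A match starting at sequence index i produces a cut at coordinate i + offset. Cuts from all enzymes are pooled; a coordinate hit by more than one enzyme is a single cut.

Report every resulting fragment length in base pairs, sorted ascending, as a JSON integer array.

[4,4,4,4,5,6,7,9,10,10,11,12,12,12,15]

Per-enzyme occurrences:
  OquIX (CAGTAACG, off=4): starts [53, 72, 84, 105] → cuts [57, 76, 88, 109]
  ZebIX (AATC, off=0): starts [9, 18, 28, 40, 45, 61, 92, 98, 102, 119, 123] → cuts [9, 18, 28, 40, 45, 61, 92, 98, 102, 119, 123]

Pooled cuts: [9, 18, 28, 40, 45, 57, 61, 76, 88, 92, 98, 102, 109, 119, 123]

Fragment lengths:
  9→18: 9 bp
  18→28: 10 bp
  28→40: 12 bp
  40→45: 5 bp
  45→57: 12 bp
  57→61: 4 bp
  61→76: 15 bp
  76→88: 12 bp
  88→92: 4 bp
  92→98: 6 bp
  98→102: 4 bp
  102→109: 7 bp
  109→119: 10 bp
  119→123: 4 bp
  123→9 (wrap): 125-123+9 = 11 bp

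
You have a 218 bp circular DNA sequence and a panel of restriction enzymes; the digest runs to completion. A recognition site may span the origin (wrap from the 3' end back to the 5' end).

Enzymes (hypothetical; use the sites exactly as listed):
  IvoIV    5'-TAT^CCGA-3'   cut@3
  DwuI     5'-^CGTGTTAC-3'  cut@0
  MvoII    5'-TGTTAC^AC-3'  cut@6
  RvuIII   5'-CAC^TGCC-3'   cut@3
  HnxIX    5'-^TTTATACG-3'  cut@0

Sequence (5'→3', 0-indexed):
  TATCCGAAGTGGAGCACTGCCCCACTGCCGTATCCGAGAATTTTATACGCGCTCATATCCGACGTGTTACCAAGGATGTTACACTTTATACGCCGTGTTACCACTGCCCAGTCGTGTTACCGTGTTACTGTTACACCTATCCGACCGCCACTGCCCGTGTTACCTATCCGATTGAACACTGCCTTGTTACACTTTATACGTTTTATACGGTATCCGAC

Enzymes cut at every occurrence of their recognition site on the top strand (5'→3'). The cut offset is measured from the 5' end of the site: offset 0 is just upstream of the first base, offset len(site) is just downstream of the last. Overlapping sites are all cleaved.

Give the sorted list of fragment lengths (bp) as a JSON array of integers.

[2,2,4,4,6,8,8,8,8,8,8,9,9,11,11,11,12,12,12,14,14,17,20]

Site scan:
  IvoIV (TATCCGA, off=3): starts [0, 30, 55, 137, 164, 210] → cuts [3, 33, 58, 140, 167, 213]
  DwuI (CGTGTTAC, off=0): starts [62, 93, 112, 120, 155] → cuts [62, 93, 112, 120, 155]
  MvoII (TGTTACAC, off=6): starts [76, 128, 184] → cuts [82, 134, 190]
  RvuIII (CACTGCC, off=3): starts [14, 22, 101, 148, 176] → cuts [17, 25, 104, 151, 179]
  HnxIX (TTTATACG, off=0): starts [41, 84, 192, 201] → cuts [41, 84, 192, 201]

Pooled cuts: [3, 17, 25, 33, 41, 58, 62, 82, 84, 93, 104, 112, 120, 134, 140, 151, 155, 167, 179, 190, 192, 201, 213]

Fragment lengths:
  3→17: 14 bp
  17→25: 8 bp
  25→33: 8 bp
  33→41: 8 bp
  41→58: 17 bp
  58→62: 4 bp
  62→82: 20 bp
  82→84: 2 bp
  84→93: 9 bp
  93→104: 11 bp
  104→112: 8 bp
  112→120: 8 bp
  120→134: 14 bp
  134→140: 6 bp
  140→151: 11 bp
  151→155: 4 bp
  155→167: 12 bp
  167→179: 12 bp
  179→190: 11 bp
  190→192: 2 bp
  192→201: 9 bp
  201→213: 12 bp
  213→3 (wrap): 218-213+3 = 8 bp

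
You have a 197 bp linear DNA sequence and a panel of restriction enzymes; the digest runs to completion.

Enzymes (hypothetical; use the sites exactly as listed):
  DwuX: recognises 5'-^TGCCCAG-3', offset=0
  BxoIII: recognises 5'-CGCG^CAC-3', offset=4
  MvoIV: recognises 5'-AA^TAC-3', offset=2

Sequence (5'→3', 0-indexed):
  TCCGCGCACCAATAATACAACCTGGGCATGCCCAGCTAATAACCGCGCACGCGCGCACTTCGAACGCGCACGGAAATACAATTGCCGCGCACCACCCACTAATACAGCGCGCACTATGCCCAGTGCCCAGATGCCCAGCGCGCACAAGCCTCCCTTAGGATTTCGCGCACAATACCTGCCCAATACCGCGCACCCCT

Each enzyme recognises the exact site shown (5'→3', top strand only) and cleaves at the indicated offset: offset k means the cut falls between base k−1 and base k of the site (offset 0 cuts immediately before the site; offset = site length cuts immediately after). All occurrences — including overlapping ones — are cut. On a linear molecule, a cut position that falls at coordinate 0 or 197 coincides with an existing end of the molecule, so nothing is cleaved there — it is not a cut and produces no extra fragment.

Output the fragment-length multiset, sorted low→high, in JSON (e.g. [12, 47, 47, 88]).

[5,5,6,7,7,7,8,8,8,9,9,11,11,13,13,13,13,19,25]

Scan for sites:
  DwuX (TGCCCAG, off=0): starts [28, 116, 123, 131] → cuts [28, 116, 123, 131]
  BxoIII (CGCGCAC, off=4): starts [2, 43, 51, 64, 85, 107, 138, 163, 186] → cuts [6, 47, 55, 68, 89, 111, 142, 167, 190]
  MvoIV (AATAC, off=2): starts [13, 74, 100, 170, 181] → cuts [15, 76, 102, 172, 183]

Pooled cuts: [6, 15, 28, 47, 55, 68, 76, 89, 102, 111, 116, 123, 131, 142, 167, 172, 183, 190]

Fragment lengths:
  [0,6): 6 bp
  [6,15): 9 bp
  [15,28): 13 bp
  [28,47): 19 bp
  [47,55): 8 bp
  [55,68): 13 bp
  [68,76): 8 bp
  [76,89): 13 bp
  [89,102): 13 bp
  [102,111): 9 bp
  [111,116): 5 bp
  [116,123): 7 bp
  [123,131): 8 bp
  [131,142): 11 bp
  [142,167): 25 bp
  [167,172): 5 bp
  [172,183): 11 bp
  [183,190): 7 bp
  [190,197): 7 bp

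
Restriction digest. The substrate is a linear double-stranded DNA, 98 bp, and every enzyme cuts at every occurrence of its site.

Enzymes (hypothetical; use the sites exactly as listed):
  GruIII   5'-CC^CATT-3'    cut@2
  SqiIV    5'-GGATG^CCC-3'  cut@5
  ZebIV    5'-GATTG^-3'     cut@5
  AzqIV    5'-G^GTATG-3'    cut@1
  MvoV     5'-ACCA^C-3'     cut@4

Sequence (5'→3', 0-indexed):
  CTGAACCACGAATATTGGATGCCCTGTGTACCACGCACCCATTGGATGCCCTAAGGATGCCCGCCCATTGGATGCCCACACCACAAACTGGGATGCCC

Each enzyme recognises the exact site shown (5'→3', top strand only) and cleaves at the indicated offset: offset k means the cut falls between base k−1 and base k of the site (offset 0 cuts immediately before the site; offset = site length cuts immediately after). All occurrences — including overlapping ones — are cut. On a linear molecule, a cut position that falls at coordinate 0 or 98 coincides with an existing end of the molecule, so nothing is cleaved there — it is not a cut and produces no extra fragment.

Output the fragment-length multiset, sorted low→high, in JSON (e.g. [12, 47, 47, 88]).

Site scan:
  GruIII CCCATT/2: at [37, 63] ⇒ [39, 65]
  SqiIV GGATGCCC/5: at [16, 43, 54, 69, 90] ⇒ [21, 48, 59, 74, 95]
  ZebIV (GATTG, off=5): no sites
  AzqIV (GGTATG, off=1): no sites
  MvoV ACCAC/4: at [4, 29, 79] ⇒ [8, 33, 83]

Pooled cuts: [8, 21, 33, 39, 48, 59, 65, 74, 83, 95]

Fragments:
  [0,8): 8 bp
  [8,21): 13 bp
  [21,33): 12 bp
  [33,39): 6 bp
  [39,48): 9 bp
  [48,59): 11 bp
  [59,65): 6 bp
  [65,74): 9 bp
  [74,83): 9 bp
  [83,95): 12 bp
  [95,98): 3 bp

[3,6,6,8,9,9,9,11,12,12,13]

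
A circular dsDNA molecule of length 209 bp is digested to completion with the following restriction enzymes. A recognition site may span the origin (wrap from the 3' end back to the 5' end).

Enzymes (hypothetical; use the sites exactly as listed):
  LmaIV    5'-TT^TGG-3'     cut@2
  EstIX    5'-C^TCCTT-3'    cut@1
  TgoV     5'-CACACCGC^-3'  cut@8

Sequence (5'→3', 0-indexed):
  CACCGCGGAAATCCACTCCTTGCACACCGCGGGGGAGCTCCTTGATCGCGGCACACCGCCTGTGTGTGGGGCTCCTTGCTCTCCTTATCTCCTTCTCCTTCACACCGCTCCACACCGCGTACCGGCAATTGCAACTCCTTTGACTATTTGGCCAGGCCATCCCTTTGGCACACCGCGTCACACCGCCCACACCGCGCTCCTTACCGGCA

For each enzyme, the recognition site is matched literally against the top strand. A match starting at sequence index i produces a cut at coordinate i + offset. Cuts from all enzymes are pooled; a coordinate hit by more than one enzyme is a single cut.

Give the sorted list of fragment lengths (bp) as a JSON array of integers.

[2,6,8,8,9,9,10,10,10,11,13,13,13,14,17,17,18,21]

Per-enzyme occurrences:
  LmaIV (TTTGG, off=2): starts [146, 163] → cuts [148, 165]
  EstIX (CTCCTT, off=1): starts [15, 37, 71, 80, 88, 94, 134, 196] → cuts [16, 38, 72, 81, 89, 95, 135, 197]
  TgoV (CACACCGC, off=8): starts [22, 51, 100, 110, 168, 178, 187, 207] → cuts [6, 30, 59, 108, 118, 176, 186, 195]

Pooled cuts: [6, 16, 30, 38, 59, 72, 81, 89, 95, 108, 118, 135, 148, 165, 176, 186, 195, 197]

Fragments:
  6→16: 10 bp
  16→30: 14 bp
  30→38: 8 bp
  38→59: 21 bp
  59→72: 13 bp
  72→81: 9 bp
  81→89: 8 bp
  89→95: 6 bp
  95→108: 13 bp
  108→118: 10 bp
  118→135: 17 bp
  135→148: 13 bp
  148→165: 17 bp
  165→176: 11 bp
  176→186: 10 bp
  186→195: 9 bp
  195→197: 2 bp
  197→6 (wrap): 209-197+6 = 18 bp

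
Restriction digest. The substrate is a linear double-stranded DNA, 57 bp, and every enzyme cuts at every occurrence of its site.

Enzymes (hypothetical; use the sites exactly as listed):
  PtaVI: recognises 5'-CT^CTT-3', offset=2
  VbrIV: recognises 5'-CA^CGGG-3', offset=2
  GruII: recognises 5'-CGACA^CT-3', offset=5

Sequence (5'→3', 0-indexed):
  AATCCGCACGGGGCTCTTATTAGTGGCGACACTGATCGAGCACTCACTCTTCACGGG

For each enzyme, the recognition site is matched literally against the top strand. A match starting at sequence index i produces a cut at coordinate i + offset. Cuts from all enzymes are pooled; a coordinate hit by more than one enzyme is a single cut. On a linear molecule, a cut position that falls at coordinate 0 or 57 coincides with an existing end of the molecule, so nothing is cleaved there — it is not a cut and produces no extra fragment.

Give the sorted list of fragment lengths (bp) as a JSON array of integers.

Scan for sites:
  PtaVI CTCTT/2: at [13, 46] ⇒ [15, 48]
  VbrIV CACGGG/2: at [6, 51] ⇒ [8, 53]
  GruII CGACACT/5: at [26] ⇒ [31]

All cut coordinates (distinct, sorted): [8, 15, 31, 48, 53]

Fragment lengths:
  [0,8): 8 bp
  [8,15): 7 bp
  [15,31): 16 bp
  [31,48): 17 bp
  [48,53): 5 bp
  [53,57): 4 bp

[4,5,7,8,16,17]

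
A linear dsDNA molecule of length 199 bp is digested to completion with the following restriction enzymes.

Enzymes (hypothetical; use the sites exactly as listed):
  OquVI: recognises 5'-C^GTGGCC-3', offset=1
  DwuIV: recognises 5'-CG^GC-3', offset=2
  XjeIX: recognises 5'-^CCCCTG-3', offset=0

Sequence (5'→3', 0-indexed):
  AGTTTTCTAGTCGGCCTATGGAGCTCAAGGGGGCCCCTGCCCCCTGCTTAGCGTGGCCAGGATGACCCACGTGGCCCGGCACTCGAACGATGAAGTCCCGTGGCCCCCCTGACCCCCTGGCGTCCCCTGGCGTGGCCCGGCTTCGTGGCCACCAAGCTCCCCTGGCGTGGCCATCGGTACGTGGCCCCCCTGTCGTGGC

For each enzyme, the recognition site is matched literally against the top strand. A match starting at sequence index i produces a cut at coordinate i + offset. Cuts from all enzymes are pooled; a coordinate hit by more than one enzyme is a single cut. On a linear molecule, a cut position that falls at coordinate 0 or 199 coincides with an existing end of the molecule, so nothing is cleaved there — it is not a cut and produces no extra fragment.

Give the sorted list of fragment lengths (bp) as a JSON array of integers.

[5,6,6,7,8,8,8,8,8,10,12,13,13,14,14,18,20,21]

Scan for sites:
  OquVI (CGTGGCC, off=1): starts [51, 69, 98, 130, 143, 165, 179] → cuts [52, 70, 99, 131, 144, 166, 180]
  DwuIV (CGGC, off=2): starts [11, 76, 137] → cuts [13, 78, 139]
  XjeIX (CCCCTG, off=0): starts [33, 40, 105, 113, 123, 158, 186] → cuts [33, 40, 105, 113, 123, 158, 186]

All cut coordinates (distinct, sorted): [13, 33, 40, 52, 70, 78, 99, 105, 113, 123, 131, 139, 144, 158, 166, 180, 186]

Fragments:
  [0,13): 13 bp
  [13,33): 20 bp
  [33,40): 7 bp
  [40,52): 12 bp
  [52,70): 18 bp
  [70,78): 8 bp
  [78,99): 21 bp
  [99,105): 6 bp
  [105,113): 8 bp
  [113,123): 10 bp
  [123,131): 8 bp
  [131,139): 8 bp
  [139,144): 5 bp
  [144,158): 14 bp
  [158,166): 8 bp
  [166,180): 14 bp
  [180,186): 6 bp
  [186,199): 13 bp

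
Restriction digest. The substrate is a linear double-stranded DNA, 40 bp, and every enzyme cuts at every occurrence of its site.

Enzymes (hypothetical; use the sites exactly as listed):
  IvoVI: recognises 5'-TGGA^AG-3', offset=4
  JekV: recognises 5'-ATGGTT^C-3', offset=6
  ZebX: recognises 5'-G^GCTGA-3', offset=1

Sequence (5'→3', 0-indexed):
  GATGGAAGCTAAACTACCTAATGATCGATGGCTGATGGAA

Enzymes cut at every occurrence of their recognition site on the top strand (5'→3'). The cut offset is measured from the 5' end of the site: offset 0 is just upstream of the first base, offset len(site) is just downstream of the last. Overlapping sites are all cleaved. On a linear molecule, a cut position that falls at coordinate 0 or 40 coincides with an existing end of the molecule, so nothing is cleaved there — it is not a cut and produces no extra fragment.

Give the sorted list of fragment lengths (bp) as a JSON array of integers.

[6,10,24]

Scan for sites:
  IvoVI TGGAAG/4: at [2] ⇒ [6]
  JekV (ATGGTTC, off=6): no sites
  ZebX GGCTGA/1: at [29] ⇒ [30]

All cut coordinates (distinct, sorted): [6, 30]

Fragments:
  [0,6): 6 bp
  [6,30): 24 bp
  [30,40): 10 bp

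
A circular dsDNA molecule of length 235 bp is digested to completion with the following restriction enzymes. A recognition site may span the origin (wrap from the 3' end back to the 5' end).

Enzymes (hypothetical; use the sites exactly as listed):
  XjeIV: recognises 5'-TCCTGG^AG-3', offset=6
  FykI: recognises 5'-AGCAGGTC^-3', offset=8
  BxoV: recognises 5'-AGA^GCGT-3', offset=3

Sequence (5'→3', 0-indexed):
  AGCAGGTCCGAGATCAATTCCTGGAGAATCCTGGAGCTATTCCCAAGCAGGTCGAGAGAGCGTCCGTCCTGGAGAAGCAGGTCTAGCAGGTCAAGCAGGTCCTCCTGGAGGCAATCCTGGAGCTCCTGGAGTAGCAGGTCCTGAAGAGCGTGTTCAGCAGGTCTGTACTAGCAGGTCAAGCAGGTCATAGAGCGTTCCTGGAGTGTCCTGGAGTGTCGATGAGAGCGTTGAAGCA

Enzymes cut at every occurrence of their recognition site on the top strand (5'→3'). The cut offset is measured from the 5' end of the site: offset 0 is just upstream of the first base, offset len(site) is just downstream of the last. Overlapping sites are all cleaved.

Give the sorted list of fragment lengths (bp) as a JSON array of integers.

[5,6,7,7,9,9,9,9,10,10,10,11,11,12,13,13,14,16,16,19,19]

Site scan:
  XjeIV TCCTGGAG/6: at [18, 28, 66, 102, 114, 123, 195, 205] ⇒ [24, 34, 72, 108, 120, 129, 201, 211]
  FykI AGCAGGTC/8: at [0, 45, 75, 84, 93, 132, 155, 169, 178] ⇒ [8, 53, 83, 92, 101, 140, 163, 177, 186]
  BxoV AGAGCGT/3: at [56, 144, 188, 221] ⇒ [59, 147, 191, 224]

All cut coordinates (distinct, sorted): [8, 24, 34, 53, 59, 72, 83, 92, 101, 108, 120, 129, 140, 147, 163, 177, 186, 191, 201, 211, 224]

Fragment lengths:
  8→24: 16 bp
  24→34: 10 bp
  34→53: 19 bp
  53→59: 6 bp
  59→72: 13 bp
  72→83: 11 bp
  83→92: 9 bp
  92→101: 9 bp
  101→108: 7 bp
  108→120: 12 bp
  120→129: 9 bp
  129→140: 11 bp
  140→147: 7 bp
  147→163: 16 bp
  163→177: 14 bp
  177→186: 9 bp
  186→191: 5 bp
  191→201: 10 bp
  201→211: 10 bp
  211→224: 13 bp
  224→8 (wrap): 235-224+8 = 19 bp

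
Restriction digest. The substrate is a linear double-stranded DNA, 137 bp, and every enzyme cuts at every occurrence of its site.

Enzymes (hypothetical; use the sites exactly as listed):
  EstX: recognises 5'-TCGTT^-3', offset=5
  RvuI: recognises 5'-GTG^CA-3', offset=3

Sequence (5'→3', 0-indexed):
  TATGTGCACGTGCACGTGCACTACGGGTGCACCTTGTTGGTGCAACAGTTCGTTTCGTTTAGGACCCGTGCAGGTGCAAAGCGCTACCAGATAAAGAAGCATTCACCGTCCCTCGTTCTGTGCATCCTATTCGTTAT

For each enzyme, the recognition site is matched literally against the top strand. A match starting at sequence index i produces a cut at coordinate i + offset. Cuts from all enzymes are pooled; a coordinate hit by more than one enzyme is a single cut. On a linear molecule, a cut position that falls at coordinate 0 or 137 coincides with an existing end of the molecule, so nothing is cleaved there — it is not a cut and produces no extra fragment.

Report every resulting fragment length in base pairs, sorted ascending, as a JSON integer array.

Scan for sites:
  EstX TCGTT/5: at [49, 54, 112, 130] ⇒ [54, 59, 117, 135]
  RvuI GTGCA/3: at [3, 9, 15, 26, 39, 67, 73, 119] ⇒ [6, 12, 18, 29, 42, 70, 76, 122]

Pooled cuts: [6, 12, 18, 29, 42, 54, 59, 70, 76, 117, 122, 135]

Fragments:
  [0,6): 6 bp
  [6,12): 6 bp
  [12,18): 6 bp
  [18,29): 11 bp
  [29,42): 13 bp
  [42,54): 12 bp
  [54,59): 5 bp
  [59,70): 11 bp
  [70,76): 6 bp
  [76,117): 41 bp
  [117,122): 5 bp
  [122,135): 13 bp
  [135,137): 2 bp

[2,5,5,6,6,6,6,11,11,12,13,13,41]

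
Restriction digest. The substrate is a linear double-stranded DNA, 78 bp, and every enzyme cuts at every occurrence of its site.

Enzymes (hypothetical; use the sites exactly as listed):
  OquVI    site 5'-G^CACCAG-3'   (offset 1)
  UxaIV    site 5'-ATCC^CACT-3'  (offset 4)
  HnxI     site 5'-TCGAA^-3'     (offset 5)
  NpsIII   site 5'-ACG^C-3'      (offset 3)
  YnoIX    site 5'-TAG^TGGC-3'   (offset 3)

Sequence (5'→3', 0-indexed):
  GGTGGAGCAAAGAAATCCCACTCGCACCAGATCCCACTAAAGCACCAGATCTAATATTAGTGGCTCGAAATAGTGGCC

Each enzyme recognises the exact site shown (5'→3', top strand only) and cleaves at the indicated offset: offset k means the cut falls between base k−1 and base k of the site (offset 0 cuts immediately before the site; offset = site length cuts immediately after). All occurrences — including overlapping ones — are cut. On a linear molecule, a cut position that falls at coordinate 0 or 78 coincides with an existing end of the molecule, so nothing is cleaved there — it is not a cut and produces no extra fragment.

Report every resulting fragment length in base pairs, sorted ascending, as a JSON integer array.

Site scan:
  OquVI (GCACCAG, off=1): starts [23, 41] → cuts [24, 42]
  UxaIV (ATCCCACT, off=4): starts [14, 30] → cuts [18, 34]
  HnxI (TCGAA, off=5): starts [64] → cuts [69]
  NpsIII (ACGC, off=3): no sites
  YnoIX (TAGTGGC, off=3): starts [57, 70] → cuts [60, 73]

Pooled cuts: [18, 24, 34, 42, 60, 69, 73]

Fragments:
  [0,18): 18 bp
  [18,24): 6 bp
  [24,34): 10 bp
  [34,42): 8 bp
  [42,60): 18 bp
  [60,69): 9 bp
  [69,73): 4 bp
  [73,78): 5 bp

[4,5,6,8,9,10,18,18]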